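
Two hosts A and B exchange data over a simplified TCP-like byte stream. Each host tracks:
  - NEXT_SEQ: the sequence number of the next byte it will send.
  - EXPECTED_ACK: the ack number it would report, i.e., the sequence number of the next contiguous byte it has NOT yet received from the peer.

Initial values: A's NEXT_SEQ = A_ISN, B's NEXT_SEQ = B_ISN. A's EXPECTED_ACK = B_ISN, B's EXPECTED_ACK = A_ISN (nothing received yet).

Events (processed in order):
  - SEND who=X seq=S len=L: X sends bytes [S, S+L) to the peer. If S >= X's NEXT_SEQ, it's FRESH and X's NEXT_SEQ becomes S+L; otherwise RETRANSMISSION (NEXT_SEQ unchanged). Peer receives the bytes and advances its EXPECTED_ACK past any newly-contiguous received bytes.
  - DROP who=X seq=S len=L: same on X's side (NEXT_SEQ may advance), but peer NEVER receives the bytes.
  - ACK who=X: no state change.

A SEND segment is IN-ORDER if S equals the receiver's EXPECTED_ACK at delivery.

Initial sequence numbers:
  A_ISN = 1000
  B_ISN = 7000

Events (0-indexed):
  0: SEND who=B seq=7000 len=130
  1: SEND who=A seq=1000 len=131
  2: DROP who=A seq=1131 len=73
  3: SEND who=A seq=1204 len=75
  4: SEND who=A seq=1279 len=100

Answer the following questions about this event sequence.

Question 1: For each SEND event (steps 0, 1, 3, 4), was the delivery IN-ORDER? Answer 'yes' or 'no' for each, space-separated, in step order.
Answer: yes yes no no

Derivation:
Step 0: SEND seq=7000 -> in-order
Step 1: SEND seq=1000 -> in-order
Step 3: SEND seq=1204 -> out-of-order
Step 4: SEND seq=1279 -> out-of-order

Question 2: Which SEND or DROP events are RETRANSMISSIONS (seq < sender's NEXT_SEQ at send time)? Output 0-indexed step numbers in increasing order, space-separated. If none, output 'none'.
Answer: none

Derivation:
Step 0: SEND seq=7000 -> fresh
Step 1: SEND seq=1000 -> fresh
Step 2: DROP seq=1131 -> fresh
Step 3: SEND seq=1204 -> fresh
Step 4: SEND seq=1279 -> fresh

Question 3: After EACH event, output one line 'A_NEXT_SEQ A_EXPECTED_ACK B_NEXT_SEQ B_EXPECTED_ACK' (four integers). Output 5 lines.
1000 7130 7130 1000
1131 7130 7130 1131
1204 7130 7130 1131
1279 7130 7130 1131
1379 7130 7130 1131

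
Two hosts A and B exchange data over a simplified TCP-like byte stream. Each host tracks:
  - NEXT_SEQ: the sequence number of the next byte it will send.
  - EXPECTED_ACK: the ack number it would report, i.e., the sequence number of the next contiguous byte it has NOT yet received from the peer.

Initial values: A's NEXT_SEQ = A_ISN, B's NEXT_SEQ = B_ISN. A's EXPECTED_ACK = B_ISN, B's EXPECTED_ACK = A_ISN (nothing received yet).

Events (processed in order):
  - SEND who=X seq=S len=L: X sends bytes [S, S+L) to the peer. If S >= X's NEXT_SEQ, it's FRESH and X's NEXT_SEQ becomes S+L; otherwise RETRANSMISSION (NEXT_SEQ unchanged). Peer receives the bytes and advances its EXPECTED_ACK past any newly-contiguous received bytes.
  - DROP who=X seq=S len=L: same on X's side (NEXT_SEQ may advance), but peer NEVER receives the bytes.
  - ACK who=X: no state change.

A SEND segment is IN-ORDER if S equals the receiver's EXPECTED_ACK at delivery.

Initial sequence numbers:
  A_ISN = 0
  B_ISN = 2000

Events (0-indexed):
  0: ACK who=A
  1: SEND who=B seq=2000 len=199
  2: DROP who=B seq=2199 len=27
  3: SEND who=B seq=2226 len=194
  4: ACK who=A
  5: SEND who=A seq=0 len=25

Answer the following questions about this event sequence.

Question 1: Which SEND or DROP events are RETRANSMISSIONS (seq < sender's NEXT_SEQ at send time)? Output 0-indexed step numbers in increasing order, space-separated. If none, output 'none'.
Answer: none

Derivation:
Step 1: SEND seq=2000 -> fresh
Step 2: DROP seq=2199 -> fresh
Step 3: SEND seq=2226 -> fresh
Step 5: SEND seq=0 -> fresh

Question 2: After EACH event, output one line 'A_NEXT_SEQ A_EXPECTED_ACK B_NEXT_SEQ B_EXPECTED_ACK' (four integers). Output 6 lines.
0 2000 2000 0
0 2199 2199 0
0 2199 2226 0
0 2199 2420 0
0 2199 2420 0
25 2199 2420 25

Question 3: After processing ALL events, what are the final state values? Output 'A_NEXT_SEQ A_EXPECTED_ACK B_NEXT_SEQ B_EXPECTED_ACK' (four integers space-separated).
Answer: 25 2199 2420 25

Derivation:
After event 0: A_seq=0 A_ack=2000 B_seq=2000 B_ack=0
After event 1: A_seq=0 A_ack=2199 B_seq=2199 B_ack=0
After event 2: A_seq=0 A_ack=2199 B_seq=2226 B_ack=0
After event 3: A_seq=0 A_ack=2199 B_seq=2420 B_ack=0
After event 4: A_seq=0 A_ack=2199 B_seq=2420 B_ack=0
After event 5: A_seq=25 A_ack=2199 B_seq=2420 B_ack=25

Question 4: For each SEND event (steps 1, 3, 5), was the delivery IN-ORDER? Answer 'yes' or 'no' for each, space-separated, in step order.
Step 1: SEND seq=2000 -> in-order
Step 3: SEND seq=2226 -> out-of-order
Step 5: SEND seq=0 -> in-order

Answer: yes no yes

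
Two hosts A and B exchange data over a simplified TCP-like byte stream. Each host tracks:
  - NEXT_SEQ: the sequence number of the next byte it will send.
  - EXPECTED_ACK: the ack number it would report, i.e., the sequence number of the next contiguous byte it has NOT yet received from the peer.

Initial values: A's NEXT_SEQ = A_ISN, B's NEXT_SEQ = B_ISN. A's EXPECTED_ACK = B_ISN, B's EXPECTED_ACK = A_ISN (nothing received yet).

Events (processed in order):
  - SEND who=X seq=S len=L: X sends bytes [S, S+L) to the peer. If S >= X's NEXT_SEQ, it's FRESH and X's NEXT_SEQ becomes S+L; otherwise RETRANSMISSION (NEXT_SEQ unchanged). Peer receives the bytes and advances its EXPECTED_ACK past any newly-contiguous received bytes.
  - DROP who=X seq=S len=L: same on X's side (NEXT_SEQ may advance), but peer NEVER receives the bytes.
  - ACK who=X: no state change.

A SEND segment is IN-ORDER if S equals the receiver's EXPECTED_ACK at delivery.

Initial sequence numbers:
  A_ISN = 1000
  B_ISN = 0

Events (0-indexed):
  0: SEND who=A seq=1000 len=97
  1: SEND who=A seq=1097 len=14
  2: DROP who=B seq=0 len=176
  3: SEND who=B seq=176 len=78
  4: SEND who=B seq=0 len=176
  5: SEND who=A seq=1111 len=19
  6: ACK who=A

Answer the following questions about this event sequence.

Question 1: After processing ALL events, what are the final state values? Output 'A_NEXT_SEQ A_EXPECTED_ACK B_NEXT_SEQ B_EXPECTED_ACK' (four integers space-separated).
After event 0: A_seq=1097 A_ack=0 B_seq=0 B_ack=1097
After event 1: A_seq=1111 A_ack=0 B_seq=0 B_ack=1111
After event 2: A_seq=1111 A_ack=0 B_seq=176 B_ack=1111
After event 3: A_seq=1111 A_ack=0 B_seq=254 B_ack=1111
After event 4: A_seq=1111 A_ack=254 B_seq=254 B_ack=1111
After event 5: A_seq=1130 A_ack=254 B_seq=254 B_ack=1130
After event 6: A_seq=1130 A_ack=254 B_seq=254 B_ack=1130

Answer: 1130 254 254 1130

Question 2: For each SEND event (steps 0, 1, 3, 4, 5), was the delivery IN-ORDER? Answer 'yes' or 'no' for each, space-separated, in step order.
Answer: yes yes no yes yes

Derivation:
Step 0: SEND seq=1000 -> in-order
Step 1: SEND seq=1097 -> in-order
Step 3: SEND seq=176 -> out-of-order
Step 4: SEND seq=0 -> in-order
Step 5: SEND seq=1111 -> in-order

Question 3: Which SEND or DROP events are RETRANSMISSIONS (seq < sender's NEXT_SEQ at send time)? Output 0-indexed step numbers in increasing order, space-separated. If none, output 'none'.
Answer: 4

Derivation:
Step 0: SEND seq=1000 -> fresh
Step 1: SEND seq=1097 -> fresh
Step 2: DROP seq=0 -> fresh
Step 3: SEND seq=176 -> fresh
Step 4: SEND seq=0 -> retransmit
Step 5: SEND seq=1111 -> fresh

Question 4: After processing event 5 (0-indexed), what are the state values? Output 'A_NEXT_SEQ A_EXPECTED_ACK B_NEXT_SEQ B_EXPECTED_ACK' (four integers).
After event 0: A_seq=1097 A_ack=0 B_seq=0 B_ack=1097
After event 1: A_seq=1111 A_ack=0 B_seq=0 B_ack=1111
After event 2: A_seq=1111 A_ack=0 B_seq=176 B_ack=1111
After event 3: A_seq=1111 A_ack=0 B_seq=254 B_ack=1111
After event 4: A_seq=1111 A_ack=254 B_seq=254 B_ack=1111
After event 5: A_seq=1130 A_ack=254 B_seq=254 B_ack=1130

1130 254 254 1130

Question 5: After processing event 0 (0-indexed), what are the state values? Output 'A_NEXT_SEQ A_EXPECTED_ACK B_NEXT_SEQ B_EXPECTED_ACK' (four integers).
After event 0: A_seq=1097 A_ack=0 B_seq=0 B_ack=1097

1097 0 0 1097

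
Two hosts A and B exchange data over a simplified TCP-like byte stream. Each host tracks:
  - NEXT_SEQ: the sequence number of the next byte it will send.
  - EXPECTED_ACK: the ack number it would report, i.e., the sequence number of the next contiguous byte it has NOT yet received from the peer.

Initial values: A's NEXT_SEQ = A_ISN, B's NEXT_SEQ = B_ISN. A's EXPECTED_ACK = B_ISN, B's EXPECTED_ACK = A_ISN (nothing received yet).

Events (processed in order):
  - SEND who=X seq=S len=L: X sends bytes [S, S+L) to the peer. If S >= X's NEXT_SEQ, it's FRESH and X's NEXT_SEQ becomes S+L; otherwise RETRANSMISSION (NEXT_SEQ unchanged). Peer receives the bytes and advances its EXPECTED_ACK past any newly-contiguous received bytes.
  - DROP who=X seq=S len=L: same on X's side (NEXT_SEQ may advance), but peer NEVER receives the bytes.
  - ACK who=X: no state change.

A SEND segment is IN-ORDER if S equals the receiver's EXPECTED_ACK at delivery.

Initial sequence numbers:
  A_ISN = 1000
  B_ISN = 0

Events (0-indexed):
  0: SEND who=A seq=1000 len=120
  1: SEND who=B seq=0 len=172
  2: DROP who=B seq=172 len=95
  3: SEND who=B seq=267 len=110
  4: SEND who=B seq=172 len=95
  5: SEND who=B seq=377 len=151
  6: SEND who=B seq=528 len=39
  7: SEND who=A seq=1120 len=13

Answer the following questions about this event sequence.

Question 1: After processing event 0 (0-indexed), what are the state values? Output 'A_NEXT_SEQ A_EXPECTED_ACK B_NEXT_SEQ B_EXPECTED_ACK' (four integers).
After event 0: A_seq=1120 A_ack=0 B_seq=0 B_ack=1120

1120 0 0 1120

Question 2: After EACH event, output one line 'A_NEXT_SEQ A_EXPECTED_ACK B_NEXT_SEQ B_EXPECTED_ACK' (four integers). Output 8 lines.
1120 0 0 1120
1120 172 172 1120
1120 172 267 1120
1120 172 377 1120
1120 377 377 1120
1120 528 528 1120
1120 567 567 1120
1133 567 567 1133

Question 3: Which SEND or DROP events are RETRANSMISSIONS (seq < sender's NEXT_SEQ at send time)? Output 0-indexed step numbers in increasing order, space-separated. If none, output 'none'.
Answer: 4

Derivation:
Step 0: SEND seq=1000 -> fresh
Step 1: SEND seq=0 -> fresh
Step 2: DROP seq=172 -> fresh
Step 3: SEND seq=267 -> fresh
Step 4: SEND seq=172 -> retransmit
Step 5: SEND seq=377 -> fresh
Step 6: SEND seq=528 -> fresh
Step 7: SEND seq=1120 -> fresh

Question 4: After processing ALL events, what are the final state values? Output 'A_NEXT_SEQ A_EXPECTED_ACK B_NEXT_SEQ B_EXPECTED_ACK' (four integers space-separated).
After event 0: A_seq=1120 A_ack=0 B_seq=0 B_ack=1120
After event 1: A_seq=1120 A_ack=172 B_seq=172 B_ack=1120
After event 2: A_seq=1120 A_ack=172 B_seq=267 B_ack=1120
After event 3: A_seq=1120 A_ack=172 B_seq=377 B_ack=1120
After event 4: A_seq=1120 A_ack=377 B_seq=377 B_ack=1120
After event 5: A_seq=1120 A_ack=528 B_seq=528 B_ack=1120
After event 6: A_seq=1120 A_ack=567 B_seq=567 B_ack=1120
After event 7: A_seq=1133 A_ack=567 B_seq=567 B_ack=1133

Answer: 1133 567 567 1133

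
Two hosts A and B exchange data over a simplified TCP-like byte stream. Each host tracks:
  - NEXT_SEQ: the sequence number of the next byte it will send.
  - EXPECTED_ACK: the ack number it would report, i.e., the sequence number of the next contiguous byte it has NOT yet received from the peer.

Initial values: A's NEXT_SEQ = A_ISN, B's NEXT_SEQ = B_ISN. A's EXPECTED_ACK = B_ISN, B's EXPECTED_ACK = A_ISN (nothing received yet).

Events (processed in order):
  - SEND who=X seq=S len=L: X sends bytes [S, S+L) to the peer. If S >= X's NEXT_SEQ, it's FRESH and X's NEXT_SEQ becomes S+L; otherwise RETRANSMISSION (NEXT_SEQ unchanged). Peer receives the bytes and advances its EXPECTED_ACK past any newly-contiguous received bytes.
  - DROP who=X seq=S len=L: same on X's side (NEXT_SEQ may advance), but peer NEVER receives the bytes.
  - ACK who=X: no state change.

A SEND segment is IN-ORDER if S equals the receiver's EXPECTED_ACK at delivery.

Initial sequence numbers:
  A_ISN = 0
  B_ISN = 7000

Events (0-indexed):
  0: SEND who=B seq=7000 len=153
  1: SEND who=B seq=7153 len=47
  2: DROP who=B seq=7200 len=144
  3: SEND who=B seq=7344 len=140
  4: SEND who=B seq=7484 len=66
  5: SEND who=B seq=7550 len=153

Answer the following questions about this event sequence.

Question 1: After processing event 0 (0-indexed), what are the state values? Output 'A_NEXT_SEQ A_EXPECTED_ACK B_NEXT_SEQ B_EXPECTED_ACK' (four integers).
After event 0: A_seq=0 A_ack=7153 B_seq=7153 B_ack=0

0 7153 7153 0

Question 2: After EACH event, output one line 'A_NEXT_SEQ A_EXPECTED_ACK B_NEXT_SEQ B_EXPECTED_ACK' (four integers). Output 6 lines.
0 7153 7153 0
0 7200 7200 0
0 7200 7344 0
0 7200 7484 0
0 7200 7550 0
0 7200 7703 0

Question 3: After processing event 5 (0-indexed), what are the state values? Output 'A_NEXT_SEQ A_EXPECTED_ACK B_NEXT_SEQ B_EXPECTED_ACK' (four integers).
After event 0: A_seq=0 A_ack=7153 B_seq=7153 B_ack=0
After event 1: A_seq=0 A_ack=7200 B_seq=7200 B_ack=0
After event 2: A_seq=0 A_ack=7200 B_seq=7344 B_ack=0
After event 3: A_seq=0 A_ack=7200 B_seq=7484 B_ack=0
After event 4: A_seq=0 A_ack=7200 B_seq=7550 B_ack=0
After event 5: A_seq=0 A_ack=7200 B_seq=7703 B_ack=0

0 7200 7703 0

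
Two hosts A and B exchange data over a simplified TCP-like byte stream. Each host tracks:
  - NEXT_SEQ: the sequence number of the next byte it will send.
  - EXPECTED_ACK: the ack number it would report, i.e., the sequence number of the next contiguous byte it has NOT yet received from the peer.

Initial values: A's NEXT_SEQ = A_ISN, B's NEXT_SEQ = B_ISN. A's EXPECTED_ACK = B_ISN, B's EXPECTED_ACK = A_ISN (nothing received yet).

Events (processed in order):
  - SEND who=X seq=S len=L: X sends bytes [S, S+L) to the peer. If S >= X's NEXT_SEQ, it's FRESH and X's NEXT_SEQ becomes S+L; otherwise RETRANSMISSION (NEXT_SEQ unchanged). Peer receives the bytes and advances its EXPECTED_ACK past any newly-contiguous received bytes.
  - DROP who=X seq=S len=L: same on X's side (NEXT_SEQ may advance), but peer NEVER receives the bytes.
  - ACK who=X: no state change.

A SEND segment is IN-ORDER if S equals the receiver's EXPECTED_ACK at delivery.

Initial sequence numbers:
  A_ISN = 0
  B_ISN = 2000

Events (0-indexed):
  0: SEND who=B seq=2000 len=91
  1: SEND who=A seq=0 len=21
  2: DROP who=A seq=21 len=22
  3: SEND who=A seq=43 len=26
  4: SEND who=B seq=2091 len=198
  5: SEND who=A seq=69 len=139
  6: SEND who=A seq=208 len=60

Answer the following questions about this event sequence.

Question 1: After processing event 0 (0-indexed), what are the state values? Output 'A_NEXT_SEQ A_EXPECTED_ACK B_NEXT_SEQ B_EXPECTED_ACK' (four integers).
After event 0: A_seq=0 A_ack=2091 B_seq=2091 B_ack=0

0 2091 2091 0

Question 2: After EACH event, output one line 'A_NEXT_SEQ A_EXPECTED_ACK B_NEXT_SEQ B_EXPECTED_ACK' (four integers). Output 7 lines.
0 2091 2091 0
21 2091 2091 21
43 2091 2091 21
69 2091 2091 21
69 2289 2289 21
208 2289 2289 21
268 2289 2289 21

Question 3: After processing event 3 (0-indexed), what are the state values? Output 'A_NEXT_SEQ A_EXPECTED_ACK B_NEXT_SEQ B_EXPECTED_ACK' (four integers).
After event 0: A_seq=0 A_ack=2091 B_seq=2091 B_ack=0
After event 1: A_seq=21 A_ack=2091 B_seq=2091 B_ack=21
After event 2: A_seq=43 A_ack=2091 B_seq=2091 B_ack=21
After event 3: A_seq=69 A_ack=2091 B_seq=2091 B_ack=21

69 2091 2091 21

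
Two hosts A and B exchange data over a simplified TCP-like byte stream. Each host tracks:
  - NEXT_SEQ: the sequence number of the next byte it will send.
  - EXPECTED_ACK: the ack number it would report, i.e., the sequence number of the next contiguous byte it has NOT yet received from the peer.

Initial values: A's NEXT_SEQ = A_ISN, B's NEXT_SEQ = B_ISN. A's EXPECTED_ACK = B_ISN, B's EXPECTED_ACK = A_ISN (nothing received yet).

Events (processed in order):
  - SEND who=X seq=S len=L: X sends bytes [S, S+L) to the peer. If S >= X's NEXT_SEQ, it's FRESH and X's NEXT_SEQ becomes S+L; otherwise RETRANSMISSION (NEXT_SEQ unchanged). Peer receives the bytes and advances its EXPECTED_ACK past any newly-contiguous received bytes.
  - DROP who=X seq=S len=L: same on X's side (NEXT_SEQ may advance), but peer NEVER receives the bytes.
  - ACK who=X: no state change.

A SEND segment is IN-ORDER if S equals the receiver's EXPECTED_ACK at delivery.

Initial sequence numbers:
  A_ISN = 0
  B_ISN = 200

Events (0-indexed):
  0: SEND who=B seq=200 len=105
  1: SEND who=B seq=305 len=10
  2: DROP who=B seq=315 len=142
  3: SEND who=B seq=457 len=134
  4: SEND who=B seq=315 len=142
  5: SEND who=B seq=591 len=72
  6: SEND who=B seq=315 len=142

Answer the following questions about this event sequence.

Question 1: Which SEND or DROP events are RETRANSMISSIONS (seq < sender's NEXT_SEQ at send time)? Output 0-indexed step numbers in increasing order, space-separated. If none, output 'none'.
Step 0: SEND seq=200 -> fresh
Step 1: SEND seq=305 -> fresh
Step 2: DROP seq=315 -> fresh
Step 3: SEND seq=457 -> fresh
Step 4: SEND seq=315 -> retransmit
Step 5: SEND seq=591 -> fresh
Step 6: SEND seq=315 -> retransmit

Answer: 4 6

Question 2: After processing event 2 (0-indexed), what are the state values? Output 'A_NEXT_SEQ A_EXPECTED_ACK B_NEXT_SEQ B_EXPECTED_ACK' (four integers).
After event 0: A_seq=0 A_ack=305 B_seq=305 B_ack=0
After event 1: A_seq=0 A_ack=315 B_seq=315 B_ack=0
After event 2: A_seq=0 A_ack=315 B_seq=457 B_ack=0

0 315 457 0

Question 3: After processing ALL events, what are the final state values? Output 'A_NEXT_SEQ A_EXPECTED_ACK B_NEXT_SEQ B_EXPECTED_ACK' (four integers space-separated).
Answer: 0 663 663 0

Derivation:
After event 0: A_seq=0 A_ack=305 B_seq=305 B_ack=0
After event 1: A_seq=0 A_ack=315 B_seq=315 B_ack=0
After event 2: A_seq=0 A_ack=315 B_seq=457 B_ack=0
After event 3: A_seq=0 A_ack=315 B_seq=591 B_ack=0
After event 4: A_seq=0 A_ack=591 B_seq=591 B_ack=0
After event 5: A_seq=0 A_ack=663 B_seq=663 B_ack=0
After event 6: A_seq=0 A_ack=663 B_seq=663 B_ack=0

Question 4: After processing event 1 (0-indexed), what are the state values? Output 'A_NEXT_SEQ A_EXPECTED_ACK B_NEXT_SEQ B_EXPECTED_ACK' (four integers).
After event 0: A_seq=0 A_ack=305 B_seq=305 B_ack=0
After event 1: A_seq=0 A_ack=315 B_seq=315 B_ack=0

0 315 315 0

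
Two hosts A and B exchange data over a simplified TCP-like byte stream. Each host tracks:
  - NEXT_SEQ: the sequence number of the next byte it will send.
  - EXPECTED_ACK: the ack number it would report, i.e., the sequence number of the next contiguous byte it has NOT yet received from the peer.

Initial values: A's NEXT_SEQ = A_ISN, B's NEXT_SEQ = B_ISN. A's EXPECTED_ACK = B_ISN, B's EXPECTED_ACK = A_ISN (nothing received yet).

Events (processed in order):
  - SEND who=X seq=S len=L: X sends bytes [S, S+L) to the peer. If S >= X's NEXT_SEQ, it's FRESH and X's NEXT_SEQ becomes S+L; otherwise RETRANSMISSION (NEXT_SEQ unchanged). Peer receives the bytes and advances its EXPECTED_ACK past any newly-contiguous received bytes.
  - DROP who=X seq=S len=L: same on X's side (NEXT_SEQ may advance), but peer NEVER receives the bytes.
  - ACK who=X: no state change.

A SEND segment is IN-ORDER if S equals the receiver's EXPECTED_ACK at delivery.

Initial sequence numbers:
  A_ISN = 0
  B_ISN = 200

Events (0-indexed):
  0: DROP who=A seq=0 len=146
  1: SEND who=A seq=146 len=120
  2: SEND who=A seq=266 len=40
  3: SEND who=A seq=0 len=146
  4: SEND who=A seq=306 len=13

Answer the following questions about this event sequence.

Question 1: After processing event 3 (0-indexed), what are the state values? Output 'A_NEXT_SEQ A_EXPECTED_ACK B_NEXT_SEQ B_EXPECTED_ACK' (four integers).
After event 0: A_seq=146 A_ack=200 B_seq=200 B_ack=0
After event 1: A_seq=266 A_ack=200 B_seq=200 B_ack=0
After event 2: A_seq=306 A_ack=200 B_seq=200 B_ack=0
After event 3: A_seq=306 A_ack=200 B_seq=200 B_ack=306

306 200 200 306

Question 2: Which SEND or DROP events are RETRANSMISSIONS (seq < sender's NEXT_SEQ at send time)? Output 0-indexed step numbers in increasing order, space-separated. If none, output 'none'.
Answer: 3

Derivation:
Step 0: DROP seq=0 -> fresh
Step 1: SEND seq=146 -> fresh
Step 2: SEND seq=266 -> fresh
Step 3: SEND seq=0 -> retransmit
Step 4: SEND seq=306 -> fresh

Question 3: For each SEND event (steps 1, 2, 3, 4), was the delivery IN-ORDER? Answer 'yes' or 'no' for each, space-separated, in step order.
Step 1: SEND seq=146 -> out-of-order
Step 2: SEND seq=266 -> out-of-order
Step 3: SEND seq=0 -> in-order
Step 4: SEND seq=306 -> in-order

Answer: no no yes yes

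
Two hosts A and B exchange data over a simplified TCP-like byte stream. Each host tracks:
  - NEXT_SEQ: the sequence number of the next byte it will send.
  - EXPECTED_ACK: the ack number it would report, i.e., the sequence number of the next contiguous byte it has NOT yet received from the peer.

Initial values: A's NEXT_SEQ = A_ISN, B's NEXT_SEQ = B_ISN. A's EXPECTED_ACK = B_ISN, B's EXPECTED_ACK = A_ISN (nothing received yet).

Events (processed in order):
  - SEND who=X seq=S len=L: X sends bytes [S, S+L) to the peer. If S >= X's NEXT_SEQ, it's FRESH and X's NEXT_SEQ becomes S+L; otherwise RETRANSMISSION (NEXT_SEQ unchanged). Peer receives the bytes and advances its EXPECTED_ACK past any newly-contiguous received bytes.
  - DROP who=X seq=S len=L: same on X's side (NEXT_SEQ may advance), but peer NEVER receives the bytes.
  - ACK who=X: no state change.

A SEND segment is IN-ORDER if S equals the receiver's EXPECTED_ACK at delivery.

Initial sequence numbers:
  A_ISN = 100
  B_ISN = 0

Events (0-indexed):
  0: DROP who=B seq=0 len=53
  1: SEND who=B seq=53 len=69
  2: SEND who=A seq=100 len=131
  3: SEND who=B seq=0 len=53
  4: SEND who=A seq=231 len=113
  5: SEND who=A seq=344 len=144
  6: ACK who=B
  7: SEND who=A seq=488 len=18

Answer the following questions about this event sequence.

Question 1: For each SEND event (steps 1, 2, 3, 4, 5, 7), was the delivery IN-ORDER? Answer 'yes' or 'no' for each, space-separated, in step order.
Answer: no yes yes yes yes yes

Derivation:
Step 1: SEND seq=53 -> out-of-order
Step 2: SEND seq=100 -> in-order
Step 3: SEND seq=0 -> in-order
Step 4: SEND seq=231 -> in-order
Step 5: SEND seq=344 -> in-order
Step 7: SEND seq=488 -> in-order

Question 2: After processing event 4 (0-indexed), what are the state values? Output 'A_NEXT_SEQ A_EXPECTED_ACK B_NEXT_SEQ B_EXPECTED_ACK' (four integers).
After event 0: A_seq=100 A_ack=0 B_seq=53 B_ack=100
After event 1: A_seq=100 A_ack=0 B_seq=122 B_ack=100
After event 2: A_seq=231 A_ack=0 B_seq=122 B_ack=231
After event 3: A_seq=231 A_ack=122 B_seq=122 B_ack=231
After event 4: A_seq=344 A_ack=122 B_seq=122 B_ack=344

344 122 122 344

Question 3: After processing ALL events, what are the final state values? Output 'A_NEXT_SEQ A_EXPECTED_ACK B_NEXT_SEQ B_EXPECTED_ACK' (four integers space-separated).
After event 0: A_seq=100 A_ack=0 B_seq=53 B_ack=100
After event 1: A_seq=100 A_ack=0 B_seq=122 B_ack=100
After event 2: A_seq=231 A_ack=0 B_seq=122 B_ack=231
After event 3: A_seq=231 A_ack=122 B_seq=122 B_ack=231
After event 4: A_seq=344 A_ack=122 B_seq=122 B_ack=344
After event 5: A_seq=488 A_ack=122 B_seq=122 B_ack=488
After event 6: A_seq=488 A_ack=122 B_seq=122 B_ack=488
After event 7: A_seq=506 A_ack=122 B_seq=122 B_ack=506

Answer: 506 122 122 506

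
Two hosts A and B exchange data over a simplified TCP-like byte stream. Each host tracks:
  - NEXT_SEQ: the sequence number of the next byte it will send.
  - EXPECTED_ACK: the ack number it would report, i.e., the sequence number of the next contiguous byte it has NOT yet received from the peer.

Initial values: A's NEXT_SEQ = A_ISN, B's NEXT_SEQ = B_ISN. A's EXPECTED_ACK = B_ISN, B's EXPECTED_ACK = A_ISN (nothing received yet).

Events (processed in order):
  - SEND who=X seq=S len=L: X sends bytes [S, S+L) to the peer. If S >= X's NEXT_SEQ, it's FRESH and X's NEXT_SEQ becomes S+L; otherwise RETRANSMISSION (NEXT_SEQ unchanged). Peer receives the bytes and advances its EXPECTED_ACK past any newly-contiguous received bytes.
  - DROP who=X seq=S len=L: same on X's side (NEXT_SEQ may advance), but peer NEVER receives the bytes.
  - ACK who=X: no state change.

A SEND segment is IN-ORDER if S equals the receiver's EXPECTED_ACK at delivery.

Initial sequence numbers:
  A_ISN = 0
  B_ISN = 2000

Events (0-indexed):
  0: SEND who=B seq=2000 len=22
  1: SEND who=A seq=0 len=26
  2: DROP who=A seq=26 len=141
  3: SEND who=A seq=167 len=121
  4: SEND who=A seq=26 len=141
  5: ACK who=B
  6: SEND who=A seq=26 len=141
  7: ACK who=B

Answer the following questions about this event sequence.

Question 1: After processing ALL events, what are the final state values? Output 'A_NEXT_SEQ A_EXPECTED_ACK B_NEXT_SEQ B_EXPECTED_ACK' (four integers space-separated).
After event 0: A_seq=0 A_ack=2022 B_seq=2022 B_ack=0
After event 1: A_seq=26 A_ack=2022 B_seq=2022 B_ack=26
After event 2: A_seq=167 A_ack=2022 B_seq=2022 B_ack=26
After event 3: A_seq=288 A_ack=2022 B_seq=2022 B_ack=26
After event 4: A_seq=288 A_ack=2022 B_seq=2022 B_ack=288
After event 5: A_seq=288 A_ack=2022 B_seq=2022 B_ack=288
After event 6: A_seq=288 A_ack=2022 B_seq=2022 B_ack=288
After event 7: A_seq=288 A_ack=2022 B_seq=2022 B_ack=288

Answer: 288 2022 2022 288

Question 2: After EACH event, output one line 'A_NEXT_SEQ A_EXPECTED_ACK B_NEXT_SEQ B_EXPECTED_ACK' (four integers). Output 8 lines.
0 2022 2022 0
26 2022 2022 26
167 2022 2022 26
288 2022 2022 26
288 2022 2022 288
288 2022 2022 288
288 2022 2022 288
288 2022 2022 288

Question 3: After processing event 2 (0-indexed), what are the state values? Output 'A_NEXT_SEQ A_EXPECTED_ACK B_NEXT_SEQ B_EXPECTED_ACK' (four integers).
After event 0: A_seq=0 A_ack=2022 B_seq=2022 B_ack=0
After event 1: A_seq=26 A_ack=2022 B_seq=2022 B_ack=26
After event 2: A_seq=167 A_ack=2022 B_seq=2022 B_ack=26

167 2022 2022 26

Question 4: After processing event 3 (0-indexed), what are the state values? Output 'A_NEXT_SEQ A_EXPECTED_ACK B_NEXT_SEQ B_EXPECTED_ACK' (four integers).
After event 0: A_seq=0 A_ack=2022 B_seq=2022 B_ack=0
After event 1: A_seq=26 A_ack=2022 B_seq=2022 B_ack=26
After event 2: A_seq=167 A_ack=2022 B_seq=2022 B_ack=26
After event 3: A_seq=288 A_ack=2022 B_seq=2022 B_ack=26

288 2022 2022 26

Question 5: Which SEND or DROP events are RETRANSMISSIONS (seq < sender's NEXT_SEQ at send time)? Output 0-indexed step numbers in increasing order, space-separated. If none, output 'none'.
Answer: 4 6

Derivation:
Step 0: SEND seq=2000 -> fresh
Step 1: SEND seq=0 -> fresh
Step 2: DROP seq=26 -> fresh
Step 3: SEND seq=167 -> fresh
Step 4: SEND seq=26 -> retransmit
Step 6: SEND seq=26 -> retransmit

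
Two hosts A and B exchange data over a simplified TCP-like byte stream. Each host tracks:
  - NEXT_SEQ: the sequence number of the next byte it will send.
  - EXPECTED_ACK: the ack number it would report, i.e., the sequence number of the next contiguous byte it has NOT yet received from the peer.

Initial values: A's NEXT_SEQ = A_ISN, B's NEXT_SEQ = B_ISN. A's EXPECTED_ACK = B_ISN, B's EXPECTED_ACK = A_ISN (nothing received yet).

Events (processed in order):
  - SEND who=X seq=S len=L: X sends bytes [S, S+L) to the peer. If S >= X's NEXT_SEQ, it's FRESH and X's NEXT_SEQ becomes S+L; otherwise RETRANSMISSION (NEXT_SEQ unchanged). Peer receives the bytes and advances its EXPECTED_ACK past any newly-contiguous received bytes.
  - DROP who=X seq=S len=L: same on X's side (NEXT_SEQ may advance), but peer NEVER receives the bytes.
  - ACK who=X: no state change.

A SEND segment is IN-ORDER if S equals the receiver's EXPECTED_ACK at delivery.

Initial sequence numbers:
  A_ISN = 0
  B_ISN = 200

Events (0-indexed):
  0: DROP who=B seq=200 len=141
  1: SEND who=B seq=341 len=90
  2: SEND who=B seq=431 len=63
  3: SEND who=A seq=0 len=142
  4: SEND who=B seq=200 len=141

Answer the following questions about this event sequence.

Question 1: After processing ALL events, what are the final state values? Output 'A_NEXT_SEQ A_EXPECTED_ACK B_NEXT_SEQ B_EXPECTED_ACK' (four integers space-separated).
After event 0: A_seq=0 A_ack=200 B_seq=341 B_ack=0
After event 1: A_seq=0 A_ack=200 B_seq=431 B_ack=0
After event 2: A_seq=0 A_ack=200 B_seq=494 B_ack=0
After event 3: A_seq=142 A_ack=200 B_seq=494 B_ack=142
After event 4: A_seq=142 A_ack=494 B_seq=494 B_ack=142

Answer: 142 494 494 142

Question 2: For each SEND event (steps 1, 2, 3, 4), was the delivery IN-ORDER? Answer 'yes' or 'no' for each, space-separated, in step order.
Step 1: SEND seq=341 -> out-of-order
Step 2: SEND seq=431 -> out-of-order
Step 3: SEND seq=0 -> in-order
Step 4: SEND seq=200 -> in-order

Answer: no no yes yes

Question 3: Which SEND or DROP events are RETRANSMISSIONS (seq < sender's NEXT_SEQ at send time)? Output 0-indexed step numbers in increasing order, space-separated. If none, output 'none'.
Answer: 4

Derivation:
Step 0: DROP seq=200 -> fresh
Step 1: SEND seq=341 -> fresh
Step 2: SEND seq=431 -> fresh
Step 3: SEND seq=0 -> fresh
Step 4: SEND seq=200 -> retransmit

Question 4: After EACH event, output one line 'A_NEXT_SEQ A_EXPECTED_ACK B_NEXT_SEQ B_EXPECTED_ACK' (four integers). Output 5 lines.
0 200 341 0
0 200 431 0
0 200 494 0
142 200 494 142
142 494 494 142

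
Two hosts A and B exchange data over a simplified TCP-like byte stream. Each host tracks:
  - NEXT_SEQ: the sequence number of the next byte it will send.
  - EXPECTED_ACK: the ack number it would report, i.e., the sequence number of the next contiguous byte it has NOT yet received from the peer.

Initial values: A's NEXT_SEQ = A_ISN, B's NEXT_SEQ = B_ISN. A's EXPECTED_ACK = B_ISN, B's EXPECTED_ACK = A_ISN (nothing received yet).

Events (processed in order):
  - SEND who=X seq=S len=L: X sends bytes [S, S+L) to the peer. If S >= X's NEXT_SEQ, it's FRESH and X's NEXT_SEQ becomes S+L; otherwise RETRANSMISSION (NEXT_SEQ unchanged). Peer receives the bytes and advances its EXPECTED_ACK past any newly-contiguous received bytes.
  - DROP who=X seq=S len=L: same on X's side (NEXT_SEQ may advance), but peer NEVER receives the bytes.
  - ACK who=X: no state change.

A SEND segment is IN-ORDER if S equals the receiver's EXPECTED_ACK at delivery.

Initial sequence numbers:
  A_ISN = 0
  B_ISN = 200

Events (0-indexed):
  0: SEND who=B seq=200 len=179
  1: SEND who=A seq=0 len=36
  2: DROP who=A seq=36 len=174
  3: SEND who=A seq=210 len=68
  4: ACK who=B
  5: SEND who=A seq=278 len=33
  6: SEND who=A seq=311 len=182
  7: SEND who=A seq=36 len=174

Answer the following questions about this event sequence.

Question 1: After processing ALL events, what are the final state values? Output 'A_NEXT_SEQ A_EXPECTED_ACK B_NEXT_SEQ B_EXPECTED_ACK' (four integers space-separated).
Answer: 493 379 379 493

Derivation:
After event 0: A_seq=0 A_ack=379 B_seq=379 B_ack=0
After event 1: A_seq=36 A_ack=379 B_seq=379 B_ack=36
After event 2: A_seq=210 A_ack=379 B_seq=379 B_ack=36
After event 3: A_seq=278 A_ack=379 B_seq=379 B_ack=36
After event 4: A_seq=278 A_ack=379 B_seq=379 B_ack=36
After event 5: A_seq=311 A_ack=379 B_seq=379 B_ack=36
After event 6: A_seq=493 A_ack=379 B_seq=379 B_ack=36
After event 7: A_seq=493 A_ack=379 B_seq=379 B_ack=493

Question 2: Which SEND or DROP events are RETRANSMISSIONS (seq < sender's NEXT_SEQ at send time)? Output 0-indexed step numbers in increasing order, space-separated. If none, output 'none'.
Answer: 7

Derivation:
Step 0: SEND seq=200 -> fresh
Step 1: SEND seq=0 -> fresh
Step 2: DROP seq=36 -> fresh
Step 3: SEND seq=210 -> fresh
Step 5: SEND seq=278 -> fresh
Step 6: SEND seq=311 -> fresh
Step 7: SEND seq=36 -> retransmit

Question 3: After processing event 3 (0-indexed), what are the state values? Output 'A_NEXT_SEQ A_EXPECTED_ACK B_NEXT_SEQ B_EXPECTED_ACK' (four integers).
After event 0: A_seq=0 A_ack=379 B_seq=379 B_ack=0
After event 1: A_seq=36 A_ack=379 B_seq=379 B_ack=36
After event 2: A_seq=210 A_ack=379 B_seq=379 B_ack=36
After event 3: A_seq=278 A_ack=379 B_seq=379 B_ack=36

278 379 379 36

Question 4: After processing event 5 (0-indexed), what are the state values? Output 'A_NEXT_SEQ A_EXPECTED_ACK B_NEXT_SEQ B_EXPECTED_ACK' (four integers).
After event 0: A_seq=0 A_ack=379 B_seq=379 B_ack=0
After event 1: A_seq=36 A_ack=379 B_seq=379 B_ack=36
After event 2: A_seq=210 A_ack=379 B_seq=379 B_ack=36
After event 3: A_seq=278 A_ack=379 B_seq=379 B_ack=36
After event 4: A_seq=278 A_ack=379 B_seq=379 B_ack=36
After event 5: A_seq=311 A_ack=379 B_seq=379 B_ack=36

311 379 379 36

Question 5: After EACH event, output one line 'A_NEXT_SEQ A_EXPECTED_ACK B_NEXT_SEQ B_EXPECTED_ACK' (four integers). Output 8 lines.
0 379 379 0
36 379 379 36
210 379 379 36
278 379 379 36
278 379 379 36
311 379 379 36
493 379 379 36
493 379 379 493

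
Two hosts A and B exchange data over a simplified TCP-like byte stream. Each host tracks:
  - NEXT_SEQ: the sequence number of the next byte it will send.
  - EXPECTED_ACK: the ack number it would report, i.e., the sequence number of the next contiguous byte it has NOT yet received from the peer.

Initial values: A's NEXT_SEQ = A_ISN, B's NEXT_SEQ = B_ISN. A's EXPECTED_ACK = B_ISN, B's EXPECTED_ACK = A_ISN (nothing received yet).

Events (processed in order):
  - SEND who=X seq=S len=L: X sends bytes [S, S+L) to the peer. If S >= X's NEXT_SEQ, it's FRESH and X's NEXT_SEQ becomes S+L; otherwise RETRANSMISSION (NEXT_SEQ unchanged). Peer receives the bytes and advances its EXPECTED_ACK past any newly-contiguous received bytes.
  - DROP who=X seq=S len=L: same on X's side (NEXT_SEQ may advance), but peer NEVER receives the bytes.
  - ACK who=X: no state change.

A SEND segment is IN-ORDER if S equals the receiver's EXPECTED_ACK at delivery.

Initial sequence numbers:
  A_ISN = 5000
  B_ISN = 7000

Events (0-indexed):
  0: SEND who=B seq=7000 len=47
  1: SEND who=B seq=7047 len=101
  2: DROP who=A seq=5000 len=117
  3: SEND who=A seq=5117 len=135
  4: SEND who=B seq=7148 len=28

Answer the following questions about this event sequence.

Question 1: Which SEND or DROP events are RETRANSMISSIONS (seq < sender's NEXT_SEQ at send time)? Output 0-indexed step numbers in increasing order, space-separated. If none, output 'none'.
Step 0: SEND seq=7000 -> fresh
Step 1: SEND seq=7047 -> fresh
Step 2: DROP seq=5000 -> fresh
Step 3: SEND seq=5117 -> fresh
Step 4: SEND seq=7148 -> fresh

Answer: none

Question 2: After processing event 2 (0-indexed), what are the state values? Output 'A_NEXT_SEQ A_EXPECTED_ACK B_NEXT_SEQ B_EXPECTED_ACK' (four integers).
After event 0: A_seq=5000 A_ack=7047 B_seq=7047 B_ack=5000
After event 1: A_seq=5000 A_ack=7148 B_seq=7148 B_ack=5000
After event 2: A_seq=5117 A_ack=7148 B_seq=7148 B_ack=5000

5117 7148 7148 5000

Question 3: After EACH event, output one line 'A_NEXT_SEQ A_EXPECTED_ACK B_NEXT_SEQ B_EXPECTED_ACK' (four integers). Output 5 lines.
5000 7047 7047 5000
5000 7148 7148 5000
5117 7148 7148 5000
5252 7148 7148 5000
5252 7176 7176 5000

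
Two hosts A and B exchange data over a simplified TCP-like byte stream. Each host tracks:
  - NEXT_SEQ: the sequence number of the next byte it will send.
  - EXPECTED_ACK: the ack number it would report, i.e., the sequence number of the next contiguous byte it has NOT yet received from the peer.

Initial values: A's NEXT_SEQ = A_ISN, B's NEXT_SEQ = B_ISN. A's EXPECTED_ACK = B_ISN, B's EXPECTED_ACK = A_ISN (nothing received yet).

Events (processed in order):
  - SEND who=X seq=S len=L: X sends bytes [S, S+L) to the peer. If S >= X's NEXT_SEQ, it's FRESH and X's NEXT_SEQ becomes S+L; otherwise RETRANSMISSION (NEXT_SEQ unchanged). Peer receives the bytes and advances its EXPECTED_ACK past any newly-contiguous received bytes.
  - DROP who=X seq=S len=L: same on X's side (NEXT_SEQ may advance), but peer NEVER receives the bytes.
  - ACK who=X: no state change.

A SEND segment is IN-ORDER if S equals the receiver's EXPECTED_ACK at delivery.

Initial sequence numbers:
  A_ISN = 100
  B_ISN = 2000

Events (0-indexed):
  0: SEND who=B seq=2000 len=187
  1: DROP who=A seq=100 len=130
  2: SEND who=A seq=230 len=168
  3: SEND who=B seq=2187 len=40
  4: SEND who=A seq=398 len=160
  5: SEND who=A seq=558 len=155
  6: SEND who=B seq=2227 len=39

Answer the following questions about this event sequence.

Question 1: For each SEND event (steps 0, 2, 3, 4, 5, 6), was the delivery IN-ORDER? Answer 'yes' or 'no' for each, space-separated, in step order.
Step 0: SEND seq=2000 -> in-order
Step 2: SEND seq=230 -> out-of-order
Step 3: SEND seq=2187 -> in-order
Step 4: SEND seq=398 -> out-of-order
Step 5: SEND seq=558 -> out-of-order
Step 6: SEND seq=2227 -> in-order

Answer: yes no yes no no yes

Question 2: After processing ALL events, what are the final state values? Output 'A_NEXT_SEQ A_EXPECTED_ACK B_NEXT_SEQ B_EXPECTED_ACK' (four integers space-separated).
Answer: 713 2266 2266 100

Derivation:
After event 0: A_seq=100 A_ack=2187 B_seq=2187 B_ack=100
After event 1: A_seq=230 A_ack=2187 B_seq=2187 B_ack=100
After event 2: A_seq=398 A_ack=2187 B_seq=2187 B_ack=100
After event 3: A_seq=398 A_ack=2227 B_seq=2227 B_ack=100
After event 4: A_seq=558 A_ack=2227 B_seq=2227 B_ack=100
After event 5: A_seq=713 A_ack=2227 B_seq=2227 B_ack=100
After event 6: A_seq=713 A_ack=2266 B_seq=2266 B_ack=100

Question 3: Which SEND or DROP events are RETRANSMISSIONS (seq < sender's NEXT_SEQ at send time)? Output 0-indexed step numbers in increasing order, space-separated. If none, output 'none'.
Step 0: SEND seq=2000 -> fresh
Step 1: DROP seq=100 -> fresh
Step 2: SEND seq=230 -> fresh
Step 3: SEND seq=2187 -> fresh
Step 4: SEND seq=398 -> fresh
Step 5: SEND seq=558 -> fresh
Step 6: SEND seq=2227 -> fresh

Answer: none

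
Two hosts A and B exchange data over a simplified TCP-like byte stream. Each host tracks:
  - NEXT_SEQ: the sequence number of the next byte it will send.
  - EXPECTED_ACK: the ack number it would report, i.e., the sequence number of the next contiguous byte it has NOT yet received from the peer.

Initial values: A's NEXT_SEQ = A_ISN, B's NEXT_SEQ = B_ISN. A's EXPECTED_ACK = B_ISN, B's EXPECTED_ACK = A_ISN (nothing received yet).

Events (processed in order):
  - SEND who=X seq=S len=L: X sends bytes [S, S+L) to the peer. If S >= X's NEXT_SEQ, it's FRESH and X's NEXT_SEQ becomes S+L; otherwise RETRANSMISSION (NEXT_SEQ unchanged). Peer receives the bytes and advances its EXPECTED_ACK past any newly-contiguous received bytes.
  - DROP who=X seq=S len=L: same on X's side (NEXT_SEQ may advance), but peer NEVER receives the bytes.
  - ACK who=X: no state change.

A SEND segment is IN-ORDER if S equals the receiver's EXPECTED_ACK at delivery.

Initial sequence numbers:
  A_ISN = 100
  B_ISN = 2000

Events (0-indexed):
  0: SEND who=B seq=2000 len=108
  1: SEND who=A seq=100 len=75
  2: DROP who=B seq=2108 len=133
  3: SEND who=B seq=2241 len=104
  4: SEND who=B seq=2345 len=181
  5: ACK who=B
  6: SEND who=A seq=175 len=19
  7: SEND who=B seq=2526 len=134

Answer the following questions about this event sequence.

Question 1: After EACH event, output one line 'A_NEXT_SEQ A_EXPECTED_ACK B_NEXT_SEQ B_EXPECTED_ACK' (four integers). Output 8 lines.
100 2108 2108 100
175 2108 2108 175
175 2108 2241 175
175 2108 2345 175
175 2108 2526 175
175 2108 2526 175
194 2108 2526 194
194 2108 2660 194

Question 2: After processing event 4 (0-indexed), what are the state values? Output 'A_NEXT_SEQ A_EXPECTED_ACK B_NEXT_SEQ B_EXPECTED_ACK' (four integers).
After event 0: A_seq=100 A_ack=2108 B_seq=2108 B_ack=100
After event 1: A_seq=175 A_ack=2108 B_seq=2108 B_ack=175
After event 2: A_seq=175 A_ack=2108 B_seq=2241 B_ack=175
After event 3: A_seq=175 A_ack=2108 B_seq=2345 B_ack=175
After event 4: A_seq=175 A_ack=2108 B_seq=2526 B_ack=175

175 2108 2526 175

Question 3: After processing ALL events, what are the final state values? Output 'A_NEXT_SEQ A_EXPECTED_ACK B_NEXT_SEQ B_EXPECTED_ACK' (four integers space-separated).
Answer: 194 2108 2660 194

Derivation:
After event 0: A_seq=100 A_ack=2108 B_seq=2108 B_ack=100
After event 1: A_seq=175 A_ack=2108 B_seq=2108 B_ack=175
After event 2: A_seq=175 A_ack=2108 B_seq=2241 B_ack=175
After event 3: A_seq=175 A_ack=2108 B_seq=2345 B_ack=175
After event 4: A_seq=175 A_ack=2108 B_seq=2526 B_ack=175
After event 5: A_seq=175 A_ack=2108 B_seq=2526 B_ack=175
After event 6: A_seq=194 A_ack=2108 B_seq=2526 B_ack=194
After event 7: A_seq=194 A_ack=2108 B_seq=2660 B_ack=194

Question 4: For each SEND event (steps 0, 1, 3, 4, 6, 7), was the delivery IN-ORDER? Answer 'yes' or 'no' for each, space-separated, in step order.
Answer: yes yes no no yes no

Derivation:
Step 0: SEND seq=2000 -> in-order
Step 1: SEND seq=100 -> in-order
Step 3: SEND seq=2241 -> out-of-order
Step 4: SEND seq=2345 -> out-of-order
Step 6: SEND seq=175 -> in-order
Step 7: SEND seq=2526 -> out-of-order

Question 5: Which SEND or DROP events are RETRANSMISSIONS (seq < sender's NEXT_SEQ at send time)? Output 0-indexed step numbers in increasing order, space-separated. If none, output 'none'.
Step 0: SEND seq=2000 -> fresh
Step 1: SEND seq=100 -> fresh
Step 2: DROP seq=2108 -> fresh
Step 3: SEND seq=2241 -> fresh
Step 4: SEND seq=2345 -> fresh
Step 6: SEND seq=175 -> fresh
Step 7: SEND seq=2526 -> fresh

Answer: none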